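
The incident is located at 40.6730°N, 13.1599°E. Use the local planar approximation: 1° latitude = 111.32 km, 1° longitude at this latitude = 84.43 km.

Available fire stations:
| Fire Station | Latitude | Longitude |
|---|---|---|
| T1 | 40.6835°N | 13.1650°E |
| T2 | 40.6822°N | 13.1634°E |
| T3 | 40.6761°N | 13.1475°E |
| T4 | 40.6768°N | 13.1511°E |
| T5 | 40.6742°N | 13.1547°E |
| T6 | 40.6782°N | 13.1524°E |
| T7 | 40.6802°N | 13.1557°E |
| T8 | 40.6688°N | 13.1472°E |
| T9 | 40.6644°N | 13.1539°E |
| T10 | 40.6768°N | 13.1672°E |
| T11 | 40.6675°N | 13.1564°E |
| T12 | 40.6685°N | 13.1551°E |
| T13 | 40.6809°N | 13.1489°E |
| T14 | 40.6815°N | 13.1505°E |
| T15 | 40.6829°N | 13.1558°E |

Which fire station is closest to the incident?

T5

Distances from 40.6730°N, 13.1599°E:
T1: 1.2457 km
T2: 1.0659 km
T3: 1.1023 km
T4: 0.8550 km
T5: 0.4589 km
T6: 0.8579 km
T7: 0.8764 km
T8: 1.1698 km
T9: 1.0831 km
T10: 0.7475 km
T11: 0.6798 km
T12: 0.6443 km
T13: 1.2790 km
T14: 1.2350 km
T15: 1.1552 km
Minimum: T5 at 0.4589 km.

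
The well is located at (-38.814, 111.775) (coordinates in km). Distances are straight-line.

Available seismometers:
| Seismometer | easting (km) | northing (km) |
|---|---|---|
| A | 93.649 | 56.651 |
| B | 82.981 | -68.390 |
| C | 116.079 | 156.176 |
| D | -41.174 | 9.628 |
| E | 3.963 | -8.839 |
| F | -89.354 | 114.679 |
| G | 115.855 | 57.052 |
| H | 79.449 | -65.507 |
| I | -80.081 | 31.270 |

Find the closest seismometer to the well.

F

Distances from (-38.814, 111.775):
A: 143.475 km
B: 217.471 km
C: 161.131 km
D: 102.174 km
E: 127.975 km
F: 50.623 km
G: 164.064 km
H: 213.108 km
I: 90.466 km
Minimum: F at 50.623 km.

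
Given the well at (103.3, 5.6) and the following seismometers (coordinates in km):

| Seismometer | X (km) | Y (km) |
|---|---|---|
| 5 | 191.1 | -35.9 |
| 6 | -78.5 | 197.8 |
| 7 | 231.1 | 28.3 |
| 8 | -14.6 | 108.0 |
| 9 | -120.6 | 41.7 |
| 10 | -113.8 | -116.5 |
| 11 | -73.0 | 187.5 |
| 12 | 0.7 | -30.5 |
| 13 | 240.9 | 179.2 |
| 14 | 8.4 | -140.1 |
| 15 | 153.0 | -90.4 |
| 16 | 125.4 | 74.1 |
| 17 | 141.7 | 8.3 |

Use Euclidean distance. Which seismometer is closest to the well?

17

Distances from (103.3, 5.6):
5: 97.1 km
6: 264.6 km
7: 129.8 km
8: 156.2 km
9: 226.8 km
10: 249.1 km
11: 253.3 km
12: 108.8 km
13: 221.5 km
14: 173.9 km
15: 108.1 km
16: 72.0 km
17: 38.5 km
Minimum: 17 at 38.5 km.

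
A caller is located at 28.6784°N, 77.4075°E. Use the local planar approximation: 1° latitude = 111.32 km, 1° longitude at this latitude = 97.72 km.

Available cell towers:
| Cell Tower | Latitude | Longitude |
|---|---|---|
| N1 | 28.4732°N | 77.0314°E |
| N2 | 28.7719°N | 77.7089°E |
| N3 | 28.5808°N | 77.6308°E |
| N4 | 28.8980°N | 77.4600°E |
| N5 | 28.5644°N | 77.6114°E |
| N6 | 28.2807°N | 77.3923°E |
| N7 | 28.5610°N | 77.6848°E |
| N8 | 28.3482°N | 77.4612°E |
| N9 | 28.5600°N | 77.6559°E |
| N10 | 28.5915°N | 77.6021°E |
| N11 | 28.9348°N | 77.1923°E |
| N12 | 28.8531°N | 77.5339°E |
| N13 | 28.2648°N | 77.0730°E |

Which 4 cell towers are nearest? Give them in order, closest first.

N10, N12, N5, N3

Distances from 28.6784°N, 77.4075°E:
N1: √((-0.2052·111.32)² + (-0.3761·97.72)²) = √(521.796436 + 1350.745668) = 43.2729 km
N2: √((0.0935·111.32)² + (0.3014·97.72)²) = √(108.335207 + 867.467899) = 31.2378 km
N3: √((-0.0976·111.32)² + (0.2233·97.72)²) = √(118.044574 + 476.150629) = 24.3761 km
N4: √((0.2196·111.32)² + (0.0525·97.72)²) = √(597.600658 + 26.319978) = 24.9784 km
N5: √((-0.1140·111.32)² + (0.2039·97.72)²) = √(161.048283 + 397.009929) = 23.6233 km
N6: √((-0.3977·111.32)² + (-0.0152·97.72)²) = √(1960.006796 + 2.206247) = 44.2969 km
N7: √((-0.1174·111.32)² + (0.2773·97.72)²) = √(170.797925 + 734.288380) = 30.0847 km
N8: √((-0.3302·111.32)² + (0.0537·97.72)²) = √(1351.140566 + 27.536928) = 37.1305 km
N9: √((-0.1184·111.32)² + (0.2484·97.72)²) = √(173.719992 + 589.209987) = 27.6212 km
N10: √((-0.0869·111.32)² + (0.1946·97.72)²) = √(93.580626 + 361.620122) = 21.3354 km
N11: √((0.2564·111.32)² + (-0.2152·97.72)²) = √(814.671338 + 442.233309) = 35.4529 km
N12: √((0.1747·111.32)² + (0.1264·97.72)²) = √(378.209301 + 152.567161) = 23.0386 km
N13: √((-0.4136·111.32)² + (-0.3345·97.72)²) = √(2119.861344 + 1068.462196) = 56.4652 km
Sorted: N10 (21.3354 km) < N12 (23.0386 km) < N5 (23.6233 km) < N3 (24.3761 km) < N4 (24.9784 km) < N9 (27.6212 km) < …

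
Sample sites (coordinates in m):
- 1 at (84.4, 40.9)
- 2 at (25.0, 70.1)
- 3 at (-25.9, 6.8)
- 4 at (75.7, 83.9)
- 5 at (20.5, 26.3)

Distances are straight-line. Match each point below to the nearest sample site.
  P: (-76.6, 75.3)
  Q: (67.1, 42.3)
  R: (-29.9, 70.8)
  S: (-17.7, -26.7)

P→3; Q→1; R→2; S→3

P at (-76.6, 75.3):
  1: 164.6 m
  2: 101.7 m
  3: 85.2 m
  4: 152.5 m
  5: 108.8 m
  → nearest: 3 (85.2 m)
Q at (67.1, 42.3):
  1: 17.4 m
  2: 50.5 m
  3: 99.5 m
  4: 42.5 m
  5: 49.3 m
  → nearest: 1 (17.4 m)
R at (-29.9, 70.8):
  1: 118.1 m
  2: 54.9 m
  3: 64.1 m
  4: 106.4 m
  5: 67.2 m
  → nearest: 2 (54.9 m)
S at (-17.7, -26.7):
  1: 122.5 m
  2: 105.8 m
  3: 34.5 m
  4: 144.8 m
  5: 65.3 m
  → nearest: 3 (34.5 m)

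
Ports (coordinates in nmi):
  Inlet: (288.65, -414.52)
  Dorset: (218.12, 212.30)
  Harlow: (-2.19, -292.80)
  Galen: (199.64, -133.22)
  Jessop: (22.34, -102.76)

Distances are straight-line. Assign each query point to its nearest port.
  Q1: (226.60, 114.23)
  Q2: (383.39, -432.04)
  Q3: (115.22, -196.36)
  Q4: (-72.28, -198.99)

Q1 at (226.60, 114.23):
  Inlet: 532.38 nmi
  Dorset: 98.44 nmi
  Harlow: 466.92 nmi
  Galen: 248.91 nmi
  Jessop: 298.00 nmi
  → nearest: Dorset (98.44 nmi)
Q2 at (383.39, -432.04):
  Inlet: 96.35 nmi
  Dorset: 665.20 nmi
  Harlow: 409.95 nmi
  Galen: 350.80 nmi
  Jessop: 488.65 nmi
  → nearest: Inlet (96.35 nmi)
Q3 at (115.22, -196.36):
  Inlet: 278.70 nmi
  Dorset: 421.42 nmi
  Harlow: 151.94 nmi
  Galen: 105.42 nmi
  Jessop: 131.86 nmi
  → nearest: Galen (105.42 nmi)
Q4 at (-72.28, -198.99):
  Inlet: 420.39 nmi
  Dorset: 503.48 nmi
  Harlow: 117.10 nmi
  Galen: 279.76 nmi
  Jessop: 134.96 nmi
  → nearest: Harlow (117.10 nmi)

Q1→Dorset; Q2→Inlet; Q3→Galen; Q4→Harlow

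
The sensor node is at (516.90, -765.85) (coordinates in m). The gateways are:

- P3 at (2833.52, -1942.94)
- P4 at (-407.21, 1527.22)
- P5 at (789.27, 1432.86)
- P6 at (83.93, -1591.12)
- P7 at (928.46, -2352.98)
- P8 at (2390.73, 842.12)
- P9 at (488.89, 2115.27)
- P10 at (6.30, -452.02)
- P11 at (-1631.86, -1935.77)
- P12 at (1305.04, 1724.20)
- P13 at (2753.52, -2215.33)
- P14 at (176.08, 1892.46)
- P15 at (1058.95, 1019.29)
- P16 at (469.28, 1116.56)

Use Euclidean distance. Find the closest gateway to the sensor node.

Distances from (516.90, -765.85):
P3: 2598.51 m
P4: 2472.28 m
P5: 2215.52 m
P6: 931.95 m
P7: 1639.62 m
P8: 2469.17 m
P9: 2881.26 m
P10: 599.33 m
P11: 2446.61 m
P12: 2611.80 m
P13: 2665.23 m
P14: 2680.07 m
P15: 1865.62 m
P16: 1883.01 m
Minimum: P10 at 599.33 m.

P10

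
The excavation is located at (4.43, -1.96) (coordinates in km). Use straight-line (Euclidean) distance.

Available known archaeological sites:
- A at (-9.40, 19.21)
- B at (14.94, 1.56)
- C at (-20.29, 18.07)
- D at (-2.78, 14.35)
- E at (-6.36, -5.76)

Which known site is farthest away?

Distances from (4.43, -1.96):
A: √((-13.83)² + (21.17)²) = √(191.2689 + 448.1689) = 25.29 km
B: √((10.51)² + (3.52)²) = √(110.4601 + 12.3904) = 11.08 km
C: √((-24.72)² + (20.03)²) = √(611.0784 + 401.2009) = 31.82 km
D: √((-7.21)² + (16.31)²) = √(51.9841 + 266.0161) = 17.83 km
E: √((-10.79)² + (-3.80)²) = √(116.4241 + 14.4400) = 11.44 km
Maximum: C at 31.82 km.

C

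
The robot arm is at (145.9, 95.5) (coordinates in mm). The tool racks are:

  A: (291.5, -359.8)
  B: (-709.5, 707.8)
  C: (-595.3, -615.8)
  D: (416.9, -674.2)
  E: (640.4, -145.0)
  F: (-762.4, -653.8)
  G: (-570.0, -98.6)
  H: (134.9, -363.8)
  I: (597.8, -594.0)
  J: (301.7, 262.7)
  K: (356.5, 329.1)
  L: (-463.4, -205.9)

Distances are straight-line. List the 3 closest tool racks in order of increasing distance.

Distances from (145.9, 95.5):
A: 478.0 mm
B: 1052.0 mm
C: 1027.3 mm
D: 816.0 mm
E: 549.9 mm
F: 1177.5 mm
G: 741.7 mm
H: 459.4 mm
I: 824.4 mm
J: 228.5 mm
K: 314.5 mm
L: 679.8 mm
Sorted: J (228.5 mm) < K (314.5 mm) < H (459.4 mm) < A (478.0 mm) < E (549.9 mm) < …

J, K, H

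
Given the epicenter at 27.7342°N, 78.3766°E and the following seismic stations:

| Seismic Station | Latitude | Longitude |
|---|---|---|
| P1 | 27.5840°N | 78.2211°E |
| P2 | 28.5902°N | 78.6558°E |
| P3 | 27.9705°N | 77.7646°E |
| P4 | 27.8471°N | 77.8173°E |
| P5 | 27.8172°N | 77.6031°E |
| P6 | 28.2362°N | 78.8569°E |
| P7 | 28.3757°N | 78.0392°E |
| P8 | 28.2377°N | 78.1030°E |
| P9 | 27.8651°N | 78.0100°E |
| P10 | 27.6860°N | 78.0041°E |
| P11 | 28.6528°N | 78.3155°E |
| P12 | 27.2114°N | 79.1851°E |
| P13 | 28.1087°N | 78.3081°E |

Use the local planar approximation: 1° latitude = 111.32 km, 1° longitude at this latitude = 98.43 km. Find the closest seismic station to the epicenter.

P1

Distances from 27.7342°N, 78.3766°E:
P1: √((-0.1502·111.32)² + (-0.1555·98.43)²) = √(279.567228 + 234.269503) = 22.6680 km
P2: √((0.8560·111.32)² + (0.2792·98.43)²) = √(9080.168854 + 755.241417) = 99.1736 km
P3: √((0.2363·111.32)² + (-0.6120·98.43)²) = √(691.948606 + 3628.756398) = 65.7321 km
P4: √((0.1129·111.32)² + (-0.5593·98.43)²) = √(157.955328 + 3030.711584) = 56.4683 km
P5: √((0.0830·111.32)² + (-0.7735·98.43)²) = √(85.369469 + 5796.630349) = 76.6942 km
P6: √((0.5020·111.32)² + (0.4803·98.43)²) = √(3122.869453 + 2235.013463) = 73.1976 km
P7: √((0.6415·111.32)² + (-0.3374·98.43)²) = √(5099.642323 + 1102.922831) = 78.7564 km
P8: √((0.5035·111.32)² + (-0.2736·98.43)²) = √(3141.559902 + 725.249029) = 62.1837 km
P9: √((0.1309·111.32)² + (-0.3666·98.43)²) = √(212.337006 + 1302.086666) = 38.9156 km
P10: √((-0.0482·111.32)² + (-0.3725·98.43)²) = √(28.789921 + 1344.335058) = 37.0557 km
P11: √((0.9186·111.32)² + (-0.0611·98.43)²) = √(10456.811457 + 36.169074) = 102.4353 km
P12: √((-0.5228·111.32)² + (0.8085·98.43)²) = √(3387.018378 + 6333.080650) = 98.5906 km
P13: √((0.3745·111.32)² + (-0.0685·98.43)²) = √(1738.001070 + 45.460699) = 42.2311 km
Minimum: P1 at 22.6680 km.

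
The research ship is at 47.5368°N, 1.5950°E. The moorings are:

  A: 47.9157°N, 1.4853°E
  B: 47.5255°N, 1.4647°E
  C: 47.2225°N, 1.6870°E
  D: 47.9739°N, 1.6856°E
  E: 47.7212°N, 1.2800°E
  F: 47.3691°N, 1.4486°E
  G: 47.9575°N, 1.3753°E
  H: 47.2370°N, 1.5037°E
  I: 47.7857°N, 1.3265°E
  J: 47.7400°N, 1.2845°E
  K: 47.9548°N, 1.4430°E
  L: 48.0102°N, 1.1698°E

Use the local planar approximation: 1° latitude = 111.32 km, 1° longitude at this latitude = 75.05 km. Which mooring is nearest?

B

Distances from 47.5368°N, 1.5950°E:
A: √((0.3789·111.32)² + (-0.1097·75.05)²) = √(1779.080526 + 67.782042) = 42.9751 km
B: √((-0.0113·111.32)² + (-0.1303·75.05)²) = √(1.582353 + 95.629134) = 9.8596 km
C: √((-0.3143·111.32)² + (0.0920·75.05)²) = √(1224.151467 + 47.673501) = 35.6627 km
D: √((0.4371·111.32)² + (0.0906·75.05)²) = √(2367.598239 + 46.233608) = 49.1308 km
E: √((0.1844·111.32)² + (-0.3150·75.05)²) = √(421.374479 + 558.885061) = 31.3091 km
F: √((-0.1677·111.32)² + (-0.1464·75.05)²) = √(348.507814 + 120.721201) = 21.6617 km
G: √((0.4207·111.32)² + (-0.2197·75.05)²) = √(2193.266571 + 271.870138) = 49.6501 km
H: √((-0.2998·111.32)² + (-0.0913·75.05)²) = √(1113.806255 + 46.950795) = 34.0699 km
I: √((0.2489·111.32)² + (-0.2685·75.05)²) = √(767.708216 + 406.059778) = 34.2603 km
J: √((0.2032·111.32)² + (-0.3105·75.05)²) = √(511.674534 + 543.030974) = 32.4762 km
K: √((0.4180·111.32)² + (-0.1520·75.05)²) = √(2165.204689 + 130.133338) = 47.9097 km
L: √((0.4734·111.32)² + (-0.4252·75.05)²) = √(2777.172796 + 1018.328515) = 61.6076 km
Minimum: B at 9.8596 km.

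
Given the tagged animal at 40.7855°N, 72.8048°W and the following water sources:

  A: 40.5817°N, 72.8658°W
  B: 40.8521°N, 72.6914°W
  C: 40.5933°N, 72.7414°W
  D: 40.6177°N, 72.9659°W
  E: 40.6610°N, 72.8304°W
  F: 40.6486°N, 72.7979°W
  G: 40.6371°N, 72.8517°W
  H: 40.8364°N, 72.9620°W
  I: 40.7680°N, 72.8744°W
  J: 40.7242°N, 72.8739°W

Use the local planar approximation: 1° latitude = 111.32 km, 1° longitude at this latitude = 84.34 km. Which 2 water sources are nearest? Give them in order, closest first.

I, J

Distances from 40.7855°N, 72.8048°W:
A: 23.2630 km
B: 12.1012 km
C: 22.0538 km
D: 23.0984 km
E: 14.0265 km
F: 15.2508 km
G: 16.9868 km
H: 14.4183 km
I: 6.1849 km
J: 8.9739 km
Sorted: I (6.1849 km) < J (8.9739 km) < B (12.1012 km) < E (14.0265 km) < …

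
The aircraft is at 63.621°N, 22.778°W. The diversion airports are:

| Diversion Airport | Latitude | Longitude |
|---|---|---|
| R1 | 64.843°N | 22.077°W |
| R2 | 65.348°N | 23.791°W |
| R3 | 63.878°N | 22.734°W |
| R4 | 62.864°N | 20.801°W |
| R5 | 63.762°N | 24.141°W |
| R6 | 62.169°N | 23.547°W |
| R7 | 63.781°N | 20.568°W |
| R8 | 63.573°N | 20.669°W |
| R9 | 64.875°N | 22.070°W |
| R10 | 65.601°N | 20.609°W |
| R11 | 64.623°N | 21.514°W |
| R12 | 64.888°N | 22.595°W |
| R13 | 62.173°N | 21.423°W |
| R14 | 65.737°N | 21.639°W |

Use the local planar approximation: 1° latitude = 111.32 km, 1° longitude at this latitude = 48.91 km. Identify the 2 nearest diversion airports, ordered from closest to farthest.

Distances from 63.621°N, 22.778°W:
R1: √((1.222·111.32)² + (0.701·48.91)²) = √(18504.98797 + 1175.52362) = 140.287 km
R2: √((1.727·111.32)² + (-1.013·48.91)²) = √(36959.92408 + 2454.78927) = 198.531 km
R3: √((0.257·111.32)² + (0.044·48.91)²) = √(818.48861 + 4.63128) = 28.690 km
R4: √((-0.757·111.32)² + (1.977·48.91)²) = √(7101.30481 + 9349.93656) = 128.262 km
R5: √((0.141·111.32)² + (-1.363·48.91)²) = √(246.36818 + 4444.13289) = 68.487 km
R6: √((-1.452·111.32)² + (-0.769·48.91)²) = √(26126.40339 + 1414.64675) = 165.955 km
R7: √((0.160·111.32)² + (2.210·48.91)²) = √(317.23885 + 11683.68590) = 109.549 km
R8: √((-0.048·111.32)² + (2.109·48.91)²) = √(28.55150 + 10640.16800) = 103.289 km
R9: √((1.254·111.32)² + (0.708·48.91)²) = √(19486.84220 + 1199.11778) = 143.826 km
R10: √((1.980·111.32)² + (2.169·48.91)²) = √(48582.15506 + 11254.19484) = 244.615 km
R11: √((1.002·111.32)² + (1.264·48.91)²) = √(12441.76054 + 3821.98936) = 127.529 km
R12: √((1.267·111.32)² + (0.183·48.91)²) = √(19892.96988 + 80.11199) = 141.326 km
R13: √((-1.448·111.32)² + (1.355·48.91)²) = √(25982.65454 + 4392.11716) = 174.284 km
R14: √((2.116·111.32)² + (1.139·48.91)²) = √(55485.27234 + 3103.43586) = 242.051 km
Sorted: R3 (28.690 km) < R5 (68.487 km) < R8 (103.289 km) < R7 (109.549 km) < …

R3, R5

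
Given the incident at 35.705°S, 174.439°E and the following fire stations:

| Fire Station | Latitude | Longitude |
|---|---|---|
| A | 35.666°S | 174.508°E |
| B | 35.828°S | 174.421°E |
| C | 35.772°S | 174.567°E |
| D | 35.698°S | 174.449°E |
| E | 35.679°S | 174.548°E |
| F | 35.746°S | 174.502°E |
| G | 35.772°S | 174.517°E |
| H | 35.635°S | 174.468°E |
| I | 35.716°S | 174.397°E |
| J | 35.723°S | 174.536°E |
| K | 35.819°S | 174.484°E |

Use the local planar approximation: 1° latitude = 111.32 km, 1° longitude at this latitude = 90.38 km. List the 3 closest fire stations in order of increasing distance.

Distances from 35.705°S, 174.439°E:
A: √((0.039·111.32)² + (0.069·90.38)²) = √(18.84845 + 38.89044) = 7.599 km
B: √((-0.123·111.32)² + (-0.018·90.38)²) = √(187.48072 + 2.64661) = 13.789 km
C: √((-0.067·111.32)² + (0.128·90.38)²) = √(55.62833 + 133.83343) = 13.765 km
D: √((0.007·111.32)² + (0.010·90.38)²) = √(0.60721 + 0.81685) = 1.193 km
E: √((0.026·111.32)² + (0.109·90.38)²) = √(8.37709 + 97.05048) = 10.268 km
F: √((-0.041·111.32)² + (0.063·90.38)²) = √(20.83119 + 32.42095) = 7.297 km
G: √((-0.067·111.32)² + (0.078·90.38)²) = √(55.62833 + 49.69742) = 10.263 km
H: √((0.070·111.32)² + (0.029·90.38)²) = √(60.72150 + 6.86975) = 8.221 km
I: √((-0.011·111.32)² + (-0.042·90.38)²) = √(1.49945 + 14.40931) = 3.989 km
J: √((-0.018·111.32)² + (0.097·90.38)²) = √(4.01505 + 76.85783) = 8.993 km
K: √((-0.114·111.32)² + (0.045·90.38)²) = √(161.04828 + 16.54130) = 13.326 km
Sorted: D (1.193 km) < I (3.989 km) < F (7.297 km) < A (7.599 km) < H (8.221 km) < …

D, I, F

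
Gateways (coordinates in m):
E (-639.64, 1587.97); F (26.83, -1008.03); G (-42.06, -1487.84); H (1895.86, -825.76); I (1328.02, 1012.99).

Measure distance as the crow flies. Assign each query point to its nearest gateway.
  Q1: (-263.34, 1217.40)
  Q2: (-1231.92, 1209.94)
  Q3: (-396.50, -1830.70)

Q1→E; Q2→E; Q3→G

Q1 at (-263.34, 1217.40):
  E: 528.13 m
  F: 2244.27 m
  G: 2714.27 m
  H: 2972.65 m
  I: 1604.43 m
  → nearest: E (528.13 m)
Q2 at (-1231.92, 1209.94):
  E: 702.64 m
  F: 2550.26 m
  G: 2948.52 m
  H: 3731.90 m
  I: 2567.51 m
  → nearest: E (702.64 m)
Q3 at (-396.50, -1830.70):
  E: 3427.31 m
  F: 925.20 m
  G: 493.13 m
  H: 2502.96 m
  I: 3325.74 m
  → nearest: G (493.13 m)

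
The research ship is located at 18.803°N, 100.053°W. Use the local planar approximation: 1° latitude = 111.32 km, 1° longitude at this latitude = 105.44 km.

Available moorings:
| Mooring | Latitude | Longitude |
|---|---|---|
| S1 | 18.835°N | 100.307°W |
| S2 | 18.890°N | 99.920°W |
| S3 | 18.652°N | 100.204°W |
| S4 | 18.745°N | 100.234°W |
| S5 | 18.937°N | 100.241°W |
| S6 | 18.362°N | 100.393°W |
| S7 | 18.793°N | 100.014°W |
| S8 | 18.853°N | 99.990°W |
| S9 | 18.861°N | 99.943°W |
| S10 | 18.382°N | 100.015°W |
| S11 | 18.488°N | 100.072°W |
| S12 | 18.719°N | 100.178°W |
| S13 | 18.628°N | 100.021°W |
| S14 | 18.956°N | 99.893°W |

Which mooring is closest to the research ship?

S7

Distances from 18.803°N, 100.053°W:
S1: 27.018 km
S2: 17.043 km
S3: 23.153 km
S4: 20.147 km
S5: 24.808 km
S6: 60.788 km
S7: 4.260 km
S8: 8.666 km
S9: 13.274 km
S10: 47.037 km
S11: 35.123 km
S12: 16.160 km
S13: 19.771 km
S14: 23.973 km
Minimum: S7 at 4.260 km.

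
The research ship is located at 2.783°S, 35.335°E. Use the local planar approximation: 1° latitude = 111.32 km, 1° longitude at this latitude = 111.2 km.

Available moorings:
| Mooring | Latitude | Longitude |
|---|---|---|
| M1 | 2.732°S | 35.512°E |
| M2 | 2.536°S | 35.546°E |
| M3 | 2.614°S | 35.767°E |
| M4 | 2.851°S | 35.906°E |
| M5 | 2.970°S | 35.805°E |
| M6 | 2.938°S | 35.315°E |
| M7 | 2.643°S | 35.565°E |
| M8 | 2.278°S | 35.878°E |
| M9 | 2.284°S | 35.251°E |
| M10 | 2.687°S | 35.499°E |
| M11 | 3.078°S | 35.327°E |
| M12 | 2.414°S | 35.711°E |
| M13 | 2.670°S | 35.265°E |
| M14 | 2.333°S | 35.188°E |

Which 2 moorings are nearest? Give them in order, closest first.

Distances from 2.783°S, 35.335°E:
M1: √((0.051·111.32)² + (0.177·111.2)²) = √(32.23196 + 387.39687) = 20.485 km
M2: √((0.247·111.32)² + (0.211·111.2)²) = √(756.03222 + 550.52175) = 36.146 km
M3: √((0.169·111.32)² + (0.432·111.2)²) = √(353.93198 + 2307.68787) = 51.591 km
M4: √((-0.068·111.32)² + (0.571·111.2)²) = √(57.30127 + 4031.64042) = 63.945 km
M5: √((-0.187·111.32)² + (0.470·111.2)²) = √(433.34083 + 2731.52570) = 56.257 km
M6: √((-0.155·111.32)² + (-0.020·111.2)²) = √(297.72122 + 4.94618) = 17.397 km
M7: √((0.140·111.32)² + (0.230·111.2)²) = √(242.88599 + 654.13178) = 29.950 km
M8: √((0.505·111.32)² + (0.543·111.2)²) = √(3160.30612 + 3645.93762) = 82.500 km
M9: √((0.499·111.32)² + (-0.084·111.2)²) = √(3085.65585 + 87.25054) = 56.329 km
M10: √((0.096·111.32)² + (0.164·111.2)²) = √(114.20598 + 332.58087) = 21.137 km
M11: √((-0.295·111.32)² + (-0.008·111.2)²) = √(1078.42619 + 0.79139) = 32.851 km
M12: √((0.369·111.32)² + (0.376·111.2)²) = √(1687.32650 + 1748.17645) = 58.613 km
M13: √((0.113·111.32)² + (-0.070·111.2)²) = √(158.23527 + 60.59066) = 14.793 km
M14: √((0.450·111.32)² + (-0.147·111.2)²) = √(2509.40884 + 267.20479) = 52.694 km
Sorted: M13 (14.793 km) < M6 (17.397 km) < M1 (20.485 km) < M10 (21.137 km) < …

M13, M6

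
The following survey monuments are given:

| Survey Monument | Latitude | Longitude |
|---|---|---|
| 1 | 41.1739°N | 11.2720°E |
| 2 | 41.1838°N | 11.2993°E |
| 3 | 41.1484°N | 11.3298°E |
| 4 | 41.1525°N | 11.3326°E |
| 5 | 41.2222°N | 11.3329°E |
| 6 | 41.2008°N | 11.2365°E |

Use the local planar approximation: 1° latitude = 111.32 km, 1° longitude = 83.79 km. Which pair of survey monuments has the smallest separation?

3 and 4

Pairwise distances:
1–2: √((0.0099·111.32)² + (0.0273·83.79)²) = √(1.214554 + 5.232505) = 2.5391 km
1–3: √((-0.0255·111.32)² + (0.0578·83.79)²) = √(8.057991 + 23.455250) = 5.6137 km
1–4: √((-0.0214·111.32)² + (0.0606·83.79)²) = √(5.675106 + 25.782773) = 5.6087 km
1–5: √((0.0483·111.32)² + (0.0609·83.79)²) = √(28.909505 + 26.038680) = 7.4127 km
1–6: √((0.0269·111.32)² + (-0.0355·83.79)²) = √(8.967078 + 8.847918) = 4.2208 km
2–3: √((-0.0354·111.32)² + (0.0305·83.79)²) = √(15.529337 + 6.531066) = 4.6969 km
2–4: √((-0.0313·111.32)² + (0.0333·83.79)²) = √(12.140458 + 7.785255) = 4.4638 km
2–5: √((0.0384·111.32)² + (0.0336·83.79)²) = √(18.272957 + 7.926162) = 5.1185 km
2–6: √((0.0170·111.32)² + (-0.0628·83.79)²) = √(3.581329 + 27.688770) = 5.5920 km
3–4: √((0.0041·111.32)² + (0.0028·83.79)²) = √(0.208312 + 0.055043) = 0.5132 km
3–5: √((0.0738·111.32)² + (0.0031·83.79)²) = √(67.493060 + 0.067470) = 8.2195 km
3–6: √((0.0524·111.32)² + (-0.0933·83.79)²) = √(34.025849 + 61.114979) = 9.7540 km
4–5: √((0.0697·111.32)² + (0.0003·83.79)²) = √(60.202143 + 0.000632) = 7.7590 km
4–6: √((0.0483·111.32)² + (-0.0961·83.79)²) = √(28.909505 + 64.838231) = 9.6823 km
5–6: √((-0.0214·111.32)² + (-0.0964·83.79)²) = √(5.675106 + 65.243680) = 8.4213 km
Closest pair: 3–4 at 0.5132 km.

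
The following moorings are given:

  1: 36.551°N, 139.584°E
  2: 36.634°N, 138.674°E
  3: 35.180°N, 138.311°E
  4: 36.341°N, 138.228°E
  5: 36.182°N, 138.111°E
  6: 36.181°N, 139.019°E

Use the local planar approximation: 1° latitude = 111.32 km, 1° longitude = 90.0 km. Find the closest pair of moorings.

Pairwise distances:
4–5: √((-0.159·111.32)² + (-0.117·90.0)²) = √(313.28575 + 110.88090) = 20.595 km
2–4: √((-0.293·111.32)² + (-0.446·90.0)²) = √(1063.85303 + 1611.21960) = 51.721 km
2–6: √((-0.453·111.32)² + (0.345·90.0)²) = √(2542.97915 + 964.10250) = 59.221 km
1–6: √((-0.370·111.32)² + (-0.565·90.0)²) = √(1696.48429 + 2585.72250) = 65.439 km
2–5: √((-0.452·111.32)² + (-0.563·90.0)²) = √(2531.76426 + 2567.44890) = 71.409 km
4–6: √((-0.160·111.32)² + (0.791·90.0)²) = √(317.23885 + 5068.01610) = 73.384 km
5–6: √((-0.001·111.32)² + (0.908·90.0)²) = √(0.01239 + 6678.15840) = 81.720 km
1–2: √((0.083·111.32)² + (-0.910·90.0)²) = √(85.36947 + 6707.61000) = 82.420 km
3–5: √((1.002·111.32)² + (-0.200·90.0)²) = √(12441.76054 + 324.00000) = 112.986 km
1–4: √((-0.210·111.32)² + (-1.356·90.0)²) = √(546.49348 + 14893.76160) = 124.259 km
3–6: √((1.001·111.32)² + (0.708·90.0)²) = √(12416.93908 + 4060.23840) = 128.363 km
3–4: √((1.161·111.32)² + (-0.083·90.0)²) = √(16703.62898 + 55.80090) = 129.458 km
1–5: √((-0.369·111.32)² + (-1.473·90.0)²) = √(1687.32650 + 17574.80490) = 138.788 km
2–3: √((-1.454·111.32)² + (-0.363·90.0)²) = √(26198.42652 + 1067.32890) = 165.123 km
1–3: √((-1.371·111.32)² + (-1.273·90.0)²) = √(23292.77893 + 13126.28490) = 190.838 km
Closest pair: 4–5 at 20.595 km.

4 and 5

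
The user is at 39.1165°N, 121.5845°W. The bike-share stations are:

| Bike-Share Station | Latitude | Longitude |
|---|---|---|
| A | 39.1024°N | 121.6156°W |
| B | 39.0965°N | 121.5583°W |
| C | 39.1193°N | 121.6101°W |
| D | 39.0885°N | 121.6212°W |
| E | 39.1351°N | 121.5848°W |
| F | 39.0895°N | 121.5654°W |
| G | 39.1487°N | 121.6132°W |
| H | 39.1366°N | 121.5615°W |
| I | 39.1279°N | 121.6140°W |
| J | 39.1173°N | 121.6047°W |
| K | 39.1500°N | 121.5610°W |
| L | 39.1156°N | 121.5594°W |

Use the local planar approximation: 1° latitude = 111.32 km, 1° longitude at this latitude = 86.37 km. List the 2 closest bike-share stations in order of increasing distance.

J, E

Distances from 39.1165°N, 121.5845°W:
A: √((-0.0141·111.32)² + (-0.0311·86.37)²) = √(2.463682 + 7.215171) = 3.1111 km
B: √((-0.0200·111.32)² + (0.0262·86.37)²) = √(4.956857 + 5.120689) = 3.1745 km
C: √((0.0028·111.32)² + (-0.0256·86.37)²) = √(0.097154 + 4.888839) = 2.2329 km
D: √((-0.0280·111.32)² + (-0.0367·86.37)²) = √(9.715440 + 10.047499) = 4.4456 km
E: √((0.0186·111.32)² + (-0.0003·86.37)²) = √(4.287186 + 0.000671) = 2.0707 km
F: √((-0.0270·111.32)² + (0.0191·86.37)²) = √(9.033872 + 2.721401) = 3.4286 km
G: √((0.0322·111.32)² + (-0.0287·86.37)²) = √(12.848669 + 6.144544) = 4.3581 km
H: √((0.0201·111.32)² + (0.0230·86.37)²) = √(5.006549 + 3.946222) = 2.9921 km
I: √((0.0114·111.32)² + (-0.0295·86.37)²) = √(1.610483 + 6.491871) = 2.8465 km
J: √((0.0008·111.32)² + (-0.0202·86.37)²) = √(0.007931 + 3.043887) = 1.7469 km
K: √((0.0335·111.32)² + (0.0235·86.37)²) = √(13.907082 + 4.119662) = 4.2458 km
L: √((-0.0009·111.32)² + (0.0251·86.37)²) = √(0.010038 + 4.699734) = 2.1702 km
Sorted: J (1.7469 km) < E (2.0707 km) < L (2.1702 km) < C (2.2329 km) < …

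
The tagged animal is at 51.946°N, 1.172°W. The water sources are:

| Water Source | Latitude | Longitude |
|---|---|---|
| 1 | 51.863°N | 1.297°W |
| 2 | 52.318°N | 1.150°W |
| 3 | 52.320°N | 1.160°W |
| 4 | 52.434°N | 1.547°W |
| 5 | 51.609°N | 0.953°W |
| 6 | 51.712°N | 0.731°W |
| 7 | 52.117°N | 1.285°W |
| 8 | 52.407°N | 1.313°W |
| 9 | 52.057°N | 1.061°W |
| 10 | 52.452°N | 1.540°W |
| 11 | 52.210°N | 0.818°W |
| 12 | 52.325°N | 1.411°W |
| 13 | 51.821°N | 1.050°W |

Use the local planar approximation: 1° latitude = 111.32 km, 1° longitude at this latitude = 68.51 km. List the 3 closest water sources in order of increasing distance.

Distances from 51.946°N, 1.172°W:
1: √((-0.083·111.32)² + (-0.125·68.51)²) = √(85.36947 + 73.33781) = 12.598 km
2: √((0.372·111.32)² + (0.022·68.51)²) = √(1714.87423 + 2.27171) = 41.438 km
3: √((0.374·111.32)² + (0.012·68.51)²) = √(1733.36331 + 0.67588) = 41.642 km
4: √((0.488·111.32)² + (-0.375·68.51)²) = √(2951.11436 + 660.04033) = 60.093 km
5: √((-0.337·111.32)² + (0.219·68.51)²) = √(1407.36322 + 225.11071) = 40.404 km
6: √((-0.234·111.32)² + (0.441·68.51)²) = √(678.54415 + 912.81993) = 39.892 km
7: √((0.171·111.32)² + (-0.113·68.51)²) = √(362.35864 + 59.93284) = 20.550 km
8: √((0.461·111.32)² + (-0.141·68.51)²) = √(2633.59049 + 93.31386) = 52.220 km
9: √((0.111·111.32)² + (0.111·68.51)²) = √(152.68359 + 57.83009) = 14.509 km
10: √((0.506·111.32)² + (-0.368·68.51)²) = √(3172.83457 + 635.62881) = 61.713 km
11: √((0.264·111.32)² + (0.354·68.51)²) = √(863.68276 + 588.18570) = 38.103 km
12: √((0.379·111.32)² + (-0.239·68.51)²) = √(1780.01973 + 268.10427) = 45.256 km
13: √((-0.125·111.32)² + (0.122·68.51)²) = √(193.62722 + 69.85984) = 16.232 km
Sorted: 1 (12.598 km) < 9 (14.509 km) < 13 (16.232 km) < 7 (20.550 km) < 11 (38.103 km) < …

1, 9, 13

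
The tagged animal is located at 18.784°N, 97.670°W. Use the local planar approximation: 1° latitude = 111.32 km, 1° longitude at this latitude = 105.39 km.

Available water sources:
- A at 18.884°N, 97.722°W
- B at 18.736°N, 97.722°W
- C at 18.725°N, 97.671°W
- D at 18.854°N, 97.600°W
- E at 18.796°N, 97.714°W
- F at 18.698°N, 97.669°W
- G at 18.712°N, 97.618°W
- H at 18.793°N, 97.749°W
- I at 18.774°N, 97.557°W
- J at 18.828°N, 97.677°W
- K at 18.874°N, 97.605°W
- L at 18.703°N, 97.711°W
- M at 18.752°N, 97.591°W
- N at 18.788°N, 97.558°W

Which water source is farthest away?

A

Distances from 18.784°N, 97.670°W:
A: √((0.100·111.32)² + (-0.052·105.39)²) = √(123.92142 + 30.03347) = 12.408 km
B: √((-0.048·111.32)² + (-0.052·105.39)²) = √(28.55150 + 30.03347) = 7.654 km
C: √((-0.059·111.32)² + (-0.001·105.39)²) = √(43.13705 + 0.01111) = 6.569 km
D: √((0.070·111.32)² + (0.070·105.39)²) = √(60.72150 + 54.42456) = 10.731 km
E: √((0.012·111.32)² + (-0.044·105.39)²) = √(1.78447 + 21.50325) = 4.826 km
F: √((-0.086·111.32)² + (0.001·105.39)²) = √(91.65229 + 0.01111) = 9.574 km
G: √((-0.072·111.32)² + (0.052·105.39)²) = √(64.24087 + 30.03347) = 9.709 km
H: √((0.009·111.32)² + (-0.079·105.39)²) = √(1.00376 + 69.31911) = 8.386 km
I: √((-0.010·111.32)² + (0.113·105.39)²) = √(1.23921 + 141.82595) = 11.961 km
J: √((0.044·111.32)² + (-0.007·105.39)²) = √(23.99119 + 0.54425) = 4.953 km
K: √((0.090·111.32)² + (0.065·105.39)²) = √(100.37635 + 46.92730) = 12.137 km
L: √((-0.081·111.32)² + (-0.041·105.39)²) = √(81.30485 + 18.67095) = 9.999 km
M: √((-0.032·111.32)² + (0.079·105.39)²) = √(12.68955 + 69.31911) = 9.056 km
N: √((0.004·111.32)² + (0.112·105.39)²) = √(0.19827 + 139.32686) = 11.812 km
Maximum: A at 12.408 km.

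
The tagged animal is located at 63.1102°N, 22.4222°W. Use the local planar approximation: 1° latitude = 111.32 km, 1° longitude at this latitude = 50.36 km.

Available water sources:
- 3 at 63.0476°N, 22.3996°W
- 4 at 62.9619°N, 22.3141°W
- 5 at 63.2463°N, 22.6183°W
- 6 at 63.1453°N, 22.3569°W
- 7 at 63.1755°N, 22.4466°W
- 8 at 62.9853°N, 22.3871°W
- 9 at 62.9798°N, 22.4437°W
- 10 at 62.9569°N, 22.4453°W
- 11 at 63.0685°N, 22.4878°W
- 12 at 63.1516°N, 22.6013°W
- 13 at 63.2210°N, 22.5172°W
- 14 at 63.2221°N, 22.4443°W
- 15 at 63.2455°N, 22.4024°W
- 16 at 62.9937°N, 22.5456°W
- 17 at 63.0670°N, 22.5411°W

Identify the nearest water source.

6

Distances from 63.1102°N, 22.4222°W:
3: 7.0610 km
4: 17.3832 km
5: 18.0851 km
6: 5.1070 km
7: 7.3723 km
8: 14.0158 km
9: 14.5565 km
10: 17.1050 km
11: 5.6976 km
12: 10.1287 km
13: 13.2296 km
14: 12.5063 km
15: 15.0946 km
16: 14.3808 km
17: 7.6799 km
Minimum: 6 at 5.1070 km.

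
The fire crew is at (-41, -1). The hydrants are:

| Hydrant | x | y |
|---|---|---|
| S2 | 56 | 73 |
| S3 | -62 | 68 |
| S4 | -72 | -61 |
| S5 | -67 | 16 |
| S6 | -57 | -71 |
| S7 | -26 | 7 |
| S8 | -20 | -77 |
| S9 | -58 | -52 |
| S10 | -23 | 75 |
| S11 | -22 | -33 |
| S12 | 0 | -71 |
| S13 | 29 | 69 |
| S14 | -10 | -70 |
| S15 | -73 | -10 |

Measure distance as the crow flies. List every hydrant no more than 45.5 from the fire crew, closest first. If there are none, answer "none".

S7, S5, S15, S11

Distances from (-41, -1):
S2: √((97)² + (74)²) = √(9409.000 + 5476.000) = 122.0
S3: √((-21)² + (69)²) = √(441.000 + 4761.000) = 72.1
S4: √((-31)² + (-60)²) = √(961.000 + 3600.000) = 67.5
S5: √((-26)² + (17)²) = √(676.000 + 289.000) = 31.1
S6: √((-16)² + (-70)²) = √(256.000 + 4900.000) = 71.8
S7: √((15)² + (8)²) = √(225.000 + 64.000) = 17.0
S8: √((21)² + (-76)²) = √(441.000 + 5776.000) = 78.8
S9: √((-17)² + (-51)²) = √(289.000 + 2601.000) = 53.8
S10: √((18)² + (76)²) = √(324.000 + 5776.000) = 78.1
S11: √((19)² + (-32)²) = √(361.000 + 1024.000) = 37.2
S12: √((41)² + (-70)²) = √(1681.000 + 4900.000) = 81.1
S13: √((70)² + (70)²) = √(4900.000 + 4900.000) = 99.0
S14: √((31)² + (-69)²) = √(961.000 + 4761.000) = 75.6
S15: √((-32)² + (-9)²) = √(1024.000 + 81.000) = 33.2
Threshold 45.5: S7 (17.0), S5 (31.1), S15 (33.2), S11 (37.2) are within range.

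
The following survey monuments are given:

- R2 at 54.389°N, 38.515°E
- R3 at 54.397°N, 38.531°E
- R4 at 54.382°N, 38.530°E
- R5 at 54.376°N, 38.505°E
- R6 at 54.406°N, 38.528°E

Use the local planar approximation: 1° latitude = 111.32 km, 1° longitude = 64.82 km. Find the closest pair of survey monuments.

Pairwise distances:
R3–R6: 1.021 km
R2–R4: 1.246 km
R2–R3: 1.367 km
R2–R5: 1.586 km
R3–R4: 1.671 km
R4–R5: 1.753 km
R2–R6: 2.072 km
R4–R6: 2.675 km
R3–R5: 2.882 km
R5–R6: 3.657 km
Closest pair: R3–R6 at 1.021 km.

R3 and R6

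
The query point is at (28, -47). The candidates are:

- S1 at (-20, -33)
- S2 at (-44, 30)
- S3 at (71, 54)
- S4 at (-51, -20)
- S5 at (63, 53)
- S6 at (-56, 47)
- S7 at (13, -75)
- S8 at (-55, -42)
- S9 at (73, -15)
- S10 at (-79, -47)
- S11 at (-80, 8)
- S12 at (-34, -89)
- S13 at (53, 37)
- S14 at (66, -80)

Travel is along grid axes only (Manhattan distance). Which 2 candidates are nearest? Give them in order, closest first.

Distances from (28, -47):
S1: 62
S2: 149
S3: 144
S4: 106
S5: 135
S6: 178
S7: 43
S8: 88
S9: 77
S10: 107
S11: 163
S12: 104
S13: 109
S14: 71
Sorted: S7 (43) < S1 (62) < S14 (71) < S9 (77) < …

S7, S1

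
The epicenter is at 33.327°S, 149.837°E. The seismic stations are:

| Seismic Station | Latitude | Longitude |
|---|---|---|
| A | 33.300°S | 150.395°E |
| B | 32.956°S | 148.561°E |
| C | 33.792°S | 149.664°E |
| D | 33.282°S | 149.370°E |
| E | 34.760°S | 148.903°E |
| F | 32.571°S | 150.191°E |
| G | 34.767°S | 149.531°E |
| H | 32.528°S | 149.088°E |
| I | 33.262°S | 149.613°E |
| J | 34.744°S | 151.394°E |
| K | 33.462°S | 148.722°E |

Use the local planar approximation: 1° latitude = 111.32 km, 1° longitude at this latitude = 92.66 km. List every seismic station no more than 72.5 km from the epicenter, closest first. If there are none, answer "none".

Distances from 33.327°S, 149.837°E:
A: √((0.027·111.32)² + (0.558·92.66)²) = √(9.03387 + 2673.33257) = 51.792 km
B: √((0.371·111.32)² + (-1.276·92.66)²) = √(1705.66687 + 13979.31659) = 125.240 km
C: √((-0.465·111.32)² + (-0.173·92.66)²) = √(2679.49099 + 256.96667) = 54.189 km
D: √((0.045·111.32)² + (-0.467·92.66)²) = √(25.09409 + 1872.48502) = 43.561 km
E: √((-1.433·111.32)² + (-0.934·92.66)²) = √(25447.12810 + 7489.94009) = 181.486 km
F: √((0.756·111.32)² + (0.354·92.66)²) = √(7082.55550 + 1075.94759) = 90.324 km
G: √((-1.440·111.32)² + (-0.306·92.66)²) = √(25696.34648 + 803.94705) = 162.789 km
H: √((0.799·111.32)² + (-0.749·92.66)²) = √(7911.15610 + 4816.68480) = 112.818 km
I: √((0.065·111.32)² + (-0.224·92.66)²) = √(52.35680 + 430.80489) = 21.981 km
J: √((-1.417·111.32)² + (1.557·92.66)²) = √(24882.04641 + 20814.30034) = 213.767 km
K: √((-0.135·111.32)² + (-1.115·92.66)²) = √(225.84680 + 10674.17519) = 104.403 km
Threshold 72.5 km: I (21.981 km), D (43.561 km), A (51.792 km), C (54.189 km) are within range.

I, D, A, C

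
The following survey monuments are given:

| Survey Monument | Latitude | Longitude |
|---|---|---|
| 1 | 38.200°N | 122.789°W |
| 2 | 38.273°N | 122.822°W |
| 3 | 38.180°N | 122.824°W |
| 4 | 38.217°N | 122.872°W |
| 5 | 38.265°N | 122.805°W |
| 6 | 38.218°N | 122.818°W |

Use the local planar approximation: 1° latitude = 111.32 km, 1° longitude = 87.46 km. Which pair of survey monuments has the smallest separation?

2 and 5

Pairwise distances:
1–2: √((0.073·111.32)² + (-0.033·87.46)²) = √(66.03773 + 8.33003) = 8.624 km
1–3: √((-0.020·111.32)² + (-0.035·87.46)²) = √(4.95686 + 9.37033) = 3.785 km
1–4: √((0.017·111.32)² + (-0.083·87.46)²) = √(3.58133 + 52.69569) = 7.502 km
1–5: √((0.065·111.32)² + (-0.016·87.46)²) = √(52.35680 + 1.95821) = 7.370 km
1–6: √((0.018·111.32)² + (-0.029·87.46)²) = √(4.01505 + 6.43302) = 3.232 km
2–3: √((-0.093·111.32)² + (-0.002·87.46)²) = √(107.17964 + 0.03060) = 10.354 km
2–4: √((-0.056·111.32)² + (-0.050·87.46)²) = √(38.86176 + 19.12313) = 7.615 km
2–5: √((-0.008·111.32)² + (0.017·87.46)²) = √(0.79310 + 2.21063) = 1.733 km
2–6: √((-0.055·111.32)² + (0.004·87.46)²) = √(37.48623 + 0.12239) = 6.133 km
3–4: √((0.037·111.32)² + (-0.048·87.46)²) = √(16.96484 + 17.62388) = 5.881 km
3–5: √((0.085·111.32)² + (0.019·87.46)²) = √(89.53323 + 2.76138) = 9.607 km
3–6: √((0.038·111.32)² + (0.006·87.46)²) = √(17.89425 + 0.27537) = 4.263 km
4–5: √((0.048·111.32)² + (0.067·87.46)²) = √(28.55150 + 34.33749) = 7.930 km
4–6: √((0.001·111.32)² + (0.054·87.46)²) = √(0.01239 + 22.30522) = 4.724 km
5–6: √((-0.047·111.32)² + (-0.013·87.46)²) = √(27.37424 + 1.29272) = 5.354 km
Closest pair: 2–5 at 1.733 km.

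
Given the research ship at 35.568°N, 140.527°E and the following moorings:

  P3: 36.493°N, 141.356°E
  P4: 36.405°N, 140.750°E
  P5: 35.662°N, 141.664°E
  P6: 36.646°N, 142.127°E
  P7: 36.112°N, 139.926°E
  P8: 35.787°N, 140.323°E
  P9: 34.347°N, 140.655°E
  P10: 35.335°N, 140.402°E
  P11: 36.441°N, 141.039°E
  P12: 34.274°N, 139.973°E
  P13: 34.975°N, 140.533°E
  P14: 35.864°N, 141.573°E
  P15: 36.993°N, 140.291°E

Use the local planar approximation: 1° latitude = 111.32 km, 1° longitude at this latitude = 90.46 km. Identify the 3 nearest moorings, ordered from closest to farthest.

P10, P8, P13

Distances from 35.568°N, 140.527°E:
P3: 127.384 km
P4: 95.334 km
P5: 103.384 km
P6: 188.014 km
P7: 81.382 km
P8: 30.576 km
P9: 136.414 km
P10: 28.295 km
P11: 107.655 km
P12: 152.517 km
P13: 66.015 km
P14: 100.194 km
P15: 160.061 km
Sorted: P10 (28.295 km) < P8 (30.576 km) < P13 (66.015 km) < P7 (81.382 km) < P4 (95.334 km) < …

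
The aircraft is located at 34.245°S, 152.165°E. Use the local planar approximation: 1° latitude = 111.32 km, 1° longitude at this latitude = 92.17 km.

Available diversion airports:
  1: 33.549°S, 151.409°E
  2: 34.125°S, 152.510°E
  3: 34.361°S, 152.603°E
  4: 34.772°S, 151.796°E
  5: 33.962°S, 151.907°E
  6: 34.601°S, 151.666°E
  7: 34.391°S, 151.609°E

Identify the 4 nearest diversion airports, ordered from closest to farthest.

2, 5, 3, 7

Distances from 34.245°S, 152.165°E:
1: 104.203 km
2: 34.491 km
3: 42.385 km
4: 67.811 km
5: 39.471 km
6: 60.711 km
7: 53.762 km
Sorted: 2 (34.491 km) < 5 (39.471 km) < 3 (42.385 km) < 7 (53.762 km) < 6 (60.711 km) < 4 (67.811 km) < …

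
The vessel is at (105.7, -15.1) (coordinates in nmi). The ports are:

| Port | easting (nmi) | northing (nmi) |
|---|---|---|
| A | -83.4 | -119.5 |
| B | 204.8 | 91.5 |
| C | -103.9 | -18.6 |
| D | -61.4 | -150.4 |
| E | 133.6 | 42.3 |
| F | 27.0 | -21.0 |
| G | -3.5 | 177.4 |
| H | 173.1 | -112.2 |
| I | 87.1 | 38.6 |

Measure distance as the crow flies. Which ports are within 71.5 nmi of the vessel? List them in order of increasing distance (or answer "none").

I, E

Distances from (105.7, -15.1):
A: 216.0 nmi
B: 145.5 nmi
C: 209.6 nmi
D: 215.0 nmi
E: 63.8 nmi
F: 78.9 nmi
G: 221.3 nmi
H: 118.2 nmi
I: 56.8 nmi
Threshold 71.5 nmi: I (56.8 nmi), E (63.8 nmi) are within range.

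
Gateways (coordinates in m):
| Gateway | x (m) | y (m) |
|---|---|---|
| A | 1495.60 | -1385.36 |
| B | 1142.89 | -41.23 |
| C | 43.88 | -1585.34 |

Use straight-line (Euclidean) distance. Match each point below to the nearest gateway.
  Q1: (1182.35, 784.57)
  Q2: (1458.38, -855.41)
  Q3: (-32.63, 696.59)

Q1 at (1182.35, 784.57):
  A: √((313.25)² + (-2169.93)²) = √(98125.5625 + 4708596.2049) = 2192.42 m
  B: √((-39.46)² + (-825.80)²) = √(1557.0916 + 681945.6400) = 826.74 m
  C: √((-1138.47)² + (-2369.91)²) = √(1296113.9409 + 5616473.4081) = 2629.18 m
  → nearest: B (826.74 m)
Q2 at (1458.38, -855.41):
  A: √((37.22)² + (-529.95)²) = √(1385.3284 + 280847.0025) = 531.26 m
  B: √((-315.49)² + (814.18)²) = √(99533.9401 + 662889.0724) = 873.17 m
  C: √((-1414.50)² + (-729.93)²) = √(2000810.2500 + 532797.8049) = 1591.73 m
  → nearest: A (531.26 m)
Q3 at (-32.63, 696.59):
  A: √((1528.23)² + (-2081.95)²) = √(2335486.9329 + 4334515.8025) = 2582.63 m
  B: √((1175.52)² + (-737.82)²) = √(1381847.2704 + 544378.3524) = 1387.89 m
  C: √((76.51)² + (-2281.93)²) = √(5853.7801 + 5207204.5249) = 2283.21 m
  → nearest: B (1387.89 m)

Q1→B; Q2→A; Q3→B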